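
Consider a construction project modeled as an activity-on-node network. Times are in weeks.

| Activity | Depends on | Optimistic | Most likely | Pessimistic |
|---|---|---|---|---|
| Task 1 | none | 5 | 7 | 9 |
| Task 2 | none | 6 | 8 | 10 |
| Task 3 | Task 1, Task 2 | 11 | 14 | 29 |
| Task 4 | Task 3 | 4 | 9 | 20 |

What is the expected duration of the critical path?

34 weeks

te_Task 1 = (5 + 4·7 + 9)/6 = 42/6 = 7
te_Task 2 = (6 + 4·8 + 10)/6 = 48/6 = 8
te_Task 3 = (11 + 4·14 + 29)/6 = 96/6 = 16
te_Task 4 = (4 + 4·9 + 20)/6 = 60/6 = 10

Forward pass:
ES_Task 1 = 0; EF_Task 1 = 7
ES_Task 2 = 0; EF_Task 2 = 8
ES_Task 3 = max(EF_Task 1=7, EF_Task 2=8) = 8; EF_Task 3 = 8+16 = 24
ES_Task 4 = 24; EF_Task 4 = 24+10 = 34
Expected project duration μ = 34 weeks. Critical path: Task 2 → Task 3 → Task 4.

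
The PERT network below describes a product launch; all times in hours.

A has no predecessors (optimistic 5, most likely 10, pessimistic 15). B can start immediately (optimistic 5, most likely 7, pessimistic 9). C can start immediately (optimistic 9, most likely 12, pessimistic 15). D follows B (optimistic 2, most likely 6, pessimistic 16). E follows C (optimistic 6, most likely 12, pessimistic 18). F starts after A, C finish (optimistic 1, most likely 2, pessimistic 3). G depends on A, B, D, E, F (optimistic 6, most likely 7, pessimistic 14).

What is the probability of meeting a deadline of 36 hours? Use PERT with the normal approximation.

0.938

te_A = (5 + 4·10 + 15)/6 = 60/6 = 10; σ²_A = ((15−5)/6)² = 2.778
te_B = (5 + 4·7 + 9)/6 = 42/6 = 7; σ²_B = ((9−5)/6)² = 0.444
te_C = (9 + 4·12 + 15)/6 = 72/6 = 12; σ²_C = ((15−9)/6)² = 1.000
te_D = (2 + 4·6 + 16)/6 = 42/6 = 7; σ²_D = ((16−2)/6)² = 5.444
te_E = (6 + 4·12 + 18)/6 = 72/6 = 12; σ²_E = ((18−6)/6)² = 4.000
te_F = (1 + 4·2 + 3)/6 = 12/6 = 2; σ²_F = ((3−1)/6)² = 0.111
te_G = (6 + 4·7 + 14)/6 = 48/6 = 8; σ²_G = ((14−6)/6)² = 1.778

Forward pass:
ES_A = 0; EF_A = 10
ES_B = 0; EF_B = 7
ES_C = 0; EF_C = 12
ES_D = 7; EF_D = 7+7 = 14
ES_E = 12; EF_E = 12+12 = 24
ES_F = max(EF_A=10, EF_C=12) = 12; EF_F = 12+2 = 14
ES_G = max(EF_A=10, EF_B=7, EF_D=14, EF_E=24, EF_F=14) = 24; EF_G = 24+8 = 32
Expected project duration μ = 32 hours. Critical path: C → E → G.

Variance along critical path = 1.000 + 4.000 + 1.778 = 6.778; σ = √6.778 = 2.603 hours.
Z = (36 − 32) / 2.603 = 1.536
P(T ≤ 36) = Φ(1.536) ≈ 0.938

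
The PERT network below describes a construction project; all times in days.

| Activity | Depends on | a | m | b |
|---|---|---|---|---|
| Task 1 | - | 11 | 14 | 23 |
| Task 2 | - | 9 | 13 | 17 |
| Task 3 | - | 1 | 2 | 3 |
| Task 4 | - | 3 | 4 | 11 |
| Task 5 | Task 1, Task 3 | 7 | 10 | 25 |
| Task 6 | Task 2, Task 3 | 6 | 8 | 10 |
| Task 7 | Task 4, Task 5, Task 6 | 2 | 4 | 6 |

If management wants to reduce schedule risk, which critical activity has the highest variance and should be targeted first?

te_Task 1 = (11 + 4·14 + 23)/6 = 90/6 = 15; σ²_Task 1 = ((23−11)/6)² = 4.000
te_Task 2 = (9 + 4·13 + 17)/6 = 78/6 = 13; σ²_Task 2 = ((17−9)/6)² = 1.778
te_Task 3 = (1 + 4·2 + 3)/6 = 12/6 = 2; σ²_Task 3 = ((3−1)/6)² = 0.111
te_Task 4 = (3 + 4·4 + 11)/6 = 30/6 = 5; σ²_Task 4 = ((11−3)/6)² = 1.778
te_Task 5 = (7 + 4·10 + 25)/6 = 72/6 = 12; σ²_Task 5 = ((25−7)/6)² = 9.000
te_Task 6 = (6 + 4·8 + 10)/6 = 48/6 = 8; σ²_Task 6 = ((10−6)/6)² = 0.444
te_Task 7 = (2 + 4·4 + 6)/6 = 24/6 = 4; σ²_Task 7 = ((6−2)/6)² = 0.444

Forward pass:
ES_Task 1 = 0; EF_Task 1 = 15
ES_Task 2 = 0; EF_Task 2 = 13
ES_Task 3 = 0; EF_Task 3 = 2
ES_Task 4 = 0; EF_Task 4 = 5
ES_Task 5 = max(EF_Task 1=15, EF_Task 3=2) = 15; EF_Task 5 = 15+12 = 27
ES_Task 6 = max(EF_Task 2=13, EF_Task 3=2) = 13; EF_Task 6 = 13+8 = 21
ES_Task 7 = max(EF_Task 4=5, EF_Task 5=27, EF_Task 6=21) = 27; EF_Task 7 = 27+4 = 31
Expected project duration μ = 31 days. Critical path: Task 1 → Task 5 → Task 7.

Variances on critical path: σ²_Task 1=4.000, σ²_Task 5=9.000, σ²_Task 7=0.444.
Largest is σ²_Task 5 = 9.000.

Task 5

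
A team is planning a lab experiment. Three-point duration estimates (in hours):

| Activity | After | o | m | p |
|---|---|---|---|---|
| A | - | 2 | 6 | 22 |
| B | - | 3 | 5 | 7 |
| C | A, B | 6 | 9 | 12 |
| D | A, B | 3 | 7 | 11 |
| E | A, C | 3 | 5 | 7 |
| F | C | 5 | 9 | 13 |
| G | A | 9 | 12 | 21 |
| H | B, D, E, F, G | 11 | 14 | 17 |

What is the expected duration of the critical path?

40 hours

te_A = (2 + 4·6 + 22)/6 = 48/6 = 8
te_B = (3 + 4·5 + 7)/6 = 30/6 = 5
te_C = (6 + 4·9 + 12)/6 = 54/6 = 9
te_D = (3 + 4·7 + 11)/6 = 42/6 = 7
te_E = (3 + 4·5 + 7)/6 = 30/6 = 5
te_F = (5 + 4·9 + 13)/6 = 54/6 = 9
te_G = (9 + 4·12 + 21)/6 = 78/6 = 13
te_H = (11 + 4·14 + 17)/6 = 84/6 = 14

Forward pass:
ES_A = 0; EF_A = 8
ES_B = 0; EF_B = 5
ES_C = max(EF_A=8, EF_B=5) = 8; EF_C = 8+9 = 17
ES_D = max(EF_A=8, EF_B=5) = 8; EF_D = 8+7 = 15
ES_E = max(EF_A=8, EF_C=17) = 17; EF_E = 17+5 = 22
ES_F = 17; EF_F = 17+9 = 26
ES_G = 8; EF_G = 8+13 = 21
ES_H = max(EF_B=5, EF_D=15, EF_E=22, EF_F=26, EF_G=21) = 26; EF_H = 26+14 = 40
Expected project duration μ = 40 hours. Critical path: A → C → F → H.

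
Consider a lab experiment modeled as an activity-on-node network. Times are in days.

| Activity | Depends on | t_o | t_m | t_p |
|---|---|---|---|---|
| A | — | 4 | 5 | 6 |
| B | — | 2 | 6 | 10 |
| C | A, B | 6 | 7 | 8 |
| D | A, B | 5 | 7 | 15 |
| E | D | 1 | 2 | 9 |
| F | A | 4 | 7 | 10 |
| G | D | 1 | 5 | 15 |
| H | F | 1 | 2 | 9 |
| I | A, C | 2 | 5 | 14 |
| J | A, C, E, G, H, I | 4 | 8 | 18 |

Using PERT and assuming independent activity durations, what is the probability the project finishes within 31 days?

0.695

te_A = (4 + 4·5 + 6)/6 = 30/6 = 5; σ²_A = ((6−4)/6)² = 0.111
te_B = (2 + 4·6 + 10)/6 = 36/6 = 6; σ²_B = ((10−2)/6)² = 1.778
te_C = (6 + 4·7 + 8)/6 = 42/6 = 7; σ²_C = ((8−6)/6)² = 0.111
te_D = (5 + 4·7 + 15)/6 = 48/6 = 8; σ²_D = ((15−5)/6)² = 2.778
te_E = (1 + 4·2 + 9)/6 = 18/6 = 3; σ²_E = ((9−1)/6)² = 1.778
te_F = (4 + 4·7 + 10)/6 = 42/6 = 7; σ²_F = ((10−4)/6)² = 1.000
te_G = (1 + 4·5 + 15)/6 = 36/6 = 6; σ²_G = ((15−1)/6)² = 5.444
te_H = (1 + 4·2 + 9)/6 = 18/6 = 3; σ²_H = ((9−1)/6)² = 1.778
te_I = (2 + 4·5 + 14)/6 = 36/6 = 6; σ²_I = ((14−2)/6)² = 4.000
te_J = (4 + 4·8 + 18)/6 = 54/6 = 9; σ²_J = ((18−4)/6)² = 5.444

Forward pass:
ES_A = 0; EF_A = 5
ES_B = 0; EF_B = 6
ES_C = max(EF_A=5, EF_B=6) = 6; EF_C = 6+7 = 13
ES_D = max(EF_A=5, EF_B=6) = 6; EF_D = 6+8 = 14
ES_E = 14; EF_E = 14+3 = 17
ES_F = 5; EF_F = 5+7 = 12
ES_G = 14; EF_G = 14+6 = 20
ES_H = 12; EF_H = 12+3 = 15
ES_I = max(EF_A=5, EF_C=13) = 13; EF_I = 13+6 = 19
ES_J = max(EF_A=5, EF_C=13, EF_E=17, EF_G=20, EF_H=15, EF_I=19) = 20; EF_J = 20+9 = 29
Expected project duration μ = 29 days. Critical path: B → D → G → J.

Variance along critical path = 1.778 + 2.778 + 5.444 + 5.444 = 15.444; σ = √15.444 = 3.930 days.
Z = (31 − 29) / 3.930 = 0.509
P(T ≤ 31) = Φ(0.509) ≈ 0.695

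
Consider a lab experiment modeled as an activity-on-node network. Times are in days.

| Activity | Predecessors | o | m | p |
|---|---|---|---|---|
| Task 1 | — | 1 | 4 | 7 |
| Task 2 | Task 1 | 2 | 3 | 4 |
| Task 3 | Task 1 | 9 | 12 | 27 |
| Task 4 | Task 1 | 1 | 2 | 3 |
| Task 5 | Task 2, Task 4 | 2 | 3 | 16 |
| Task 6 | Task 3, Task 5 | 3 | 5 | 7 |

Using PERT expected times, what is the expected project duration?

te_Task 1 = (1 + 4·4 + 7)/6 = 24/6 = 4
te_Task 2 = (2 + 4·3 + 4)/6 = 18/6 = 3
te_Task 3 = (9 + 4·12 + 27)/6 = 84/6 = 14
te_Task 4 = (1 + 4·2 + 3)/6 = 12/6 = 2
te_Task 5 = (2 + 4·3 + 16)/6 = 30/6 = 5
te_Task 6 = (3 + 4·5 + 7)/6 = 30/6 = 5

Forward pass:
ES_Task 1 = 0; EF_Task 1 = 4
ES_Task 2 = 4; EF_Task 2 = 4+3 = 7
ES_Task 3 = 4; EF_Task 3 = 4+14 = 18
ES_Task 4 = 4; EF_Task 4 = 4+2 = 6
ES_Task 5 = max(EF_Task 2=7, EF_Task 4=6) = 7; EF_Task 5 = 7+5 = 12
ES_Task 6 = max(EF_Task 3=18, EF_Task 5=12) = 18; EF_Task 6 = 18+5 = 23
Expected project duration μ = 23 days. Critical path: Task 1 → Task 3 → Task 6.

23 days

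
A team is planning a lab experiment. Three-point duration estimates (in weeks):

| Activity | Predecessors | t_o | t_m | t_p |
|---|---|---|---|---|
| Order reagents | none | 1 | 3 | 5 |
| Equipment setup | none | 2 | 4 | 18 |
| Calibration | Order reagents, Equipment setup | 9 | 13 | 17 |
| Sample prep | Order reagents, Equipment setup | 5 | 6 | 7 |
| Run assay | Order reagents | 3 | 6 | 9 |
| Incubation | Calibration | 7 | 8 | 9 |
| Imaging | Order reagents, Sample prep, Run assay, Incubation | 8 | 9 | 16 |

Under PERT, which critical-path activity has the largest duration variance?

Equipment setup

te_Order reagents = (1 + 4·3 + 5)/6 = 18/6 = 3; σ²_Order reagents = ((5−1)/6)² = 0.444
te_Equipment setup = (2 + 4·4 + 18)/6 = 36/6 = 6; σ²_Equipment setup = ((18−2)/6)² = 7.111
te_Calibration = (9 + 4·13 + 17)/6 = 78/6 = 13; σ²_Calibration = ((17−9)/6)² = 1.778
te_Sample prep = (5 + 4·6 + 7)/6 = 36/6 = 6; σ²_Sample prep = ((7−5)/6)² = 0.111
te_Run assay = (3 + 4·6 + 9)/6 = 36/6 = 6; σ²_Run assay = ((9−3)/6)² = 1.000
te_Incubation = (7 + 4·8 + 9)/6 = 48/6 = 8; σ²_Incubation = ((9−7)/6)² = 0.111
te_Imaging = (8 + 4·9 + 16)/6 = 60/6 = 10; σ²_Imaging = ((16−8)/6)² = 1.778

Forward pass:
ES_Order reagents = 0; EF_Order reagents = 3
ES_Equipment setup = 0; EF_Equipment setup = 6
ES_Calibration = max(EF_Order reagents=3, EF_Equipment setup=6) = 6; EF_Calibration = 6+13 = 19
ES_Sample prep = max(EF_Order reagents=3, EF_Equipment setup=6) = 6; EF_Sample prep = 6+6 = 12
ES_Run assay = 3; EF_Run assay = 3+6 = 9
ES_Incubation = 19; EF_Incubation = 19+8 = 27
ES_Imaging = max(EF_Order reagents=3, EF_Sample prep=12, EF_Run assay=9, EF_Incubation=27) = 27; EF_Imaging = 27+10 = 37
Expected project duration μ = 37 weeks. Critical path: Equipment setup → Calibration → Incubation → Imaging.

Variances on critical path: σ²_Equipment setup=7.111, σ²_Calibration=1.778, σ²_Incubation=0.111, σ²_Imaging=1.778.
Largest is σ²_Equipment setup = 7.111.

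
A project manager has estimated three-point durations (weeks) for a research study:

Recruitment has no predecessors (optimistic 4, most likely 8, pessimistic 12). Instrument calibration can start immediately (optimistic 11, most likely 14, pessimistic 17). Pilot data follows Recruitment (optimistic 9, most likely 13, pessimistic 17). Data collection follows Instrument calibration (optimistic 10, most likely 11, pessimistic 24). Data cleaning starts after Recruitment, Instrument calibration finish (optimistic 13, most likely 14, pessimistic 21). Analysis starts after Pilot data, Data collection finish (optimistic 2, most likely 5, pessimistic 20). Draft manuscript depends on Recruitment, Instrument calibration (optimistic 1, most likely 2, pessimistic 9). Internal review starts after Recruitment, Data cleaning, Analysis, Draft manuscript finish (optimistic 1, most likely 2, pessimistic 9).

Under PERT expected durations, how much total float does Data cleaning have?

te_Recruitment = (4 + 4·8 + 12)/6 = 48/6 = 8
te_Instrument calibration = (11 + 4·14 + 17)/6 = 84/6 = 14
te_Pilot data = (9 + 4·13 + 17)/6 = 78/6 = 13
te_Data collection = (10 + 4·11 + 24)/6 = 78/6 = 13
te_Data cleaning = (13 + 4·14 + 21)/6 = 90/6 = 15
te_Analysis = (2 + 4·5 + 20)/6 = 42/6 = 7
te_Draft manuscript = (1 + 4·2 + 9)/6 = 18/6 = 3
te_Internal review = (1 + 4·2 + 9)/6 = 18/6 = 3

Forward pass:
ES_Recruitment = 0; EF_Recruitment = 8
ES_Instrument calibration = 0; EF_Instrument calibration = 14
ES_Pilot data = 8; EF_Pilot data = 8+13 = 21
ES_Data collection = 14; EF_Data collection = 14+13 = 27
ES_Data cleaning = max(EF_Recruitment=8, EF_Instrument calibration=14) = 14; EF_Data cleaning = 14+15 = 29
ES_Analysis = max(EF_Pilot data=21, EF_Data collection=27) = 27; EF_Analysis = 27+7 = 34
ES_Draft manuscript = max(EF_Recruitment=8, EF_Instrument calibration=14) = 14; EF_Draft manuscript = 14+3 = 17
ES_Internal review = max(EF_Recruitment=8, EF_Data cleaning=29, EF_Analysis=34, EF_Draft manuscript=17) = 34; EF_Internal review = 34+3 = 37
Expected project duration μ = 37 weeks. Critical path: Instrument calibration → Data collection → Analysis → Internal review.

Backward pass:
LF_Internal review = 37; LS_Internal review = 37−3 = 34
LF_Draft manuscript = LS_Internal review = 34; LS_Draft manuscript = 34−3 = 31
LF_Analysis = LS_Internal review = 34; LS_Analysis = 34−7 = 27
LF_Data cleaning = LS_Internal review = 34; LS_Data cleaning = 34−15 = 19
LF_Data collection = LS_Analysis = 27; LS_Data collection = 27−13 = 14
LF_Pilot data = LS_Analysis = 27; LS_Pilot data = 27−13 = 14
LF_Instrument calibration = min(LS_Data collection=14, LS_Data cleaning=19, LS_Draft manuscript=31) = 14; LS_Instrument calibration = 14−14 = 0
LF_Recruitment = min(LS_Pilot data=14, LS_Data cleaning=19, LS_Draft manuscript=31, LS_Internal review=34) = 14; LS_Recruitment = 14−8 = 6
Slack_Data cleaning = LS_Data cleaning − ES_Data cleaning = 19 − 14 = 5

5 weeks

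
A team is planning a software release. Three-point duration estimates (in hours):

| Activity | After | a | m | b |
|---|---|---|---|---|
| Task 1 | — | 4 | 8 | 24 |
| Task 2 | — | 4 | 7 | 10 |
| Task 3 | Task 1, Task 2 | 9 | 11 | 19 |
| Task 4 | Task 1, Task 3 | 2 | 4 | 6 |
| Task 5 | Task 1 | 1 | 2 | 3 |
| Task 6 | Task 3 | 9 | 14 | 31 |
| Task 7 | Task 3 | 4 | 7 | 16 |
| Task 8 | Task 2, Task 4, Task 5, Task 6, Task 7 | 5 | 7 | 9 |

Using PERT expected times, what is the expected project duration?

te_Task 1 = (4 + 4·8 + 24)/6 = 60/6 = 10
te_Task 2 = (4 + 4·7 + 10)/6 = 42/6 = 7
te_Task 3 = (9 + 4·11 + 19)/6 = 72/6 = 12
te_Task 4 = (2 + 4·4 + 6)/6 = 24/6 = 4
te_Task 5 = (1 + 4·2 + 3)/6 = 12/6 = 2
te_Task 6 = (9 + 4·14 + 31)/6 = 96/6 = 16
te_Task 7 = (4 + 4·7 + 16)/6 = 48/6 = 8
te_Task 8 = (5 + 4·7 + 9)/6 = 42/6 = 7

Forward pass:
ES_Task 1 = 0; EF_Task 1 = 10
ES_Task 2 = 0; EF_Task 2 = 7
ES_Task 3 = max(EF_Task 1=10, EF_Task 2=7) = 10; EF_Task 3 = 10+12 = 22
ES_Task 4 = max(EF_Task 1=10, EF_Task 3=22) = 22; EF_Task 4 = 22+4 = 26
ES_Task 5 = 10; EF_Task 5 = 10+2 = 12
ES_Task 6 = 22; EF_Task 6 = 22+16 = 38
ES_Task 7 = 22; EF_Task 7 = 22+8 = 30
ES_Task 8 = max(EF_Task 2=7, EF_Task 4=26, EF_Task 5=12, EF_Task 6=38, EF_Task 7=30) = 38; EF_Task 8 = 38+7 = 45
Expected project duration μ = 45 hours. Critical path: Task 1 → Task 3 → Task 6 → Task 8.

45 hours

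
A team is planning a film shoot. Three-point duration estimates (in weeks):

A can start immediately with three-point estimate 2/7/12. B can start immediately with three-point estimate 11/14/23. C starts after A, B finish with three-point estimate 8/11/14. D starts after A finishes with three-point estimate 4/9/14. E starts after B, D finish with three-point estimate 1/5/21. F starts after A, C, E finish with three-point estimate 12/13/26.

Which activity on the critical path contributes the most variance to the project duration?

te_A = (2 + 4·7 + 12)/6 = 42/6 = 7; σ²_A = ((12−2)/6)² = 2.778
te_B = (11 + 4·14 + 23)/6 = 90/6 = 15; σ²_B = ((23−11)/6)² = 4.000
te_C = (8 + 4·11 + 14)/6 = 66/6 = 11; σ²_C = ((14−8)/6)² = 1.000
te_D = (4 + 4·9 + 14)/6 = 54/6 = 9; σ²_D = ((14−4)/6)² = 2.778
te_E = (1 + 4·5 + 21)/6 = 42/6 = 7; σ²_E = ((21−1)/6)² = 11.111
te_F = (12 + 4·13 + 26)/6 = 90/6 = 15; σ²_F = ((26−12)/6)² = 5.444

Forward pass:
ES_A = 0; EF_A = 7
ES_B = 0; EF_B = 15
ES_C = max(EF_A=7, EF_B=15) = 15; EF_C = 15+11 = 26
ES_D = 7; EF_D = 7+9 = 16
ES_E = max(EF_B=15, EF_D=16) = 16; EF_E = 16+7 = 23
ES_F = max(EF_A=7, EF_C=26, EF_E=23) = 26; EF_F = 26+15 = 41
Expected project duration μ = 41 weeks. Critical path: B → C → F.

Variances on critical path: σ²_B=4.000, σ²_C=1.000, σ²_F=5.444.
Largest is σ²_F = 5.444.

F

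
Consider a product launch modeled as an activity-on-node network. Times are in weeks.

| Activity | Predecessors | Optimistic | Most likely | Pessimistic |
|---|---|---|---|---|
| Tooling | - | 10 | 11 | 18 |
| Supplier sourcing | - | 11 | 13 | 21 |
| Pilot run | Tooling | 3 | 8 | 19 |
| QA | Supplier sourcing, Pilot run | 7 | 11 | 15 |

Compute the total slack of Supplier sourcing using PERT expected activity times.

te_Tooling = (10 + 4·11 + 18)/6 = 72/6 = 12
te_Supplier sourcing = (11 + 4·13 + 21)/6 = 84/6 = 14
te_Pilot run = (3 + 4·8 + 19)/6 = 54/6 = 9
te_QA = (7 + 4·11 + 15)/6 = 66/6 = 11

Forward pass:
ES_Tooling = 0; EF_Tooling = 12
ES_Supplier sourcing = 0; EF_Supplier sourcing = 14
ES_Pilot run = 12; EF_Pilot run = 12+9 = 21
ES_QA = max(EF_Supplier sourcing=14, EF_Pilot run=21) = 21; EF_QA = 21+11 = 32
Expected project duration μ = 32 weeks. Critical path: Tooling → Pilot run → QA.

Backward pass:
LF_QA = 32; LS_QA = 32−11 = 21
LF_Pilot run = LS_QA = 21; LS_Pilot run = 21−9 = 12
LF_Supplier sourcing = LS_QA = 21; LS_Supplier sourcing = 21−14 = 7
LF_Tooling = LS_Pilot run = 12; LS_Tooling = 12−12 = 0
Slack_Supplier sourcing = LS_Supplier sourcing − ES_Supplier sourcing = 7 − 0 = 7

7 weeks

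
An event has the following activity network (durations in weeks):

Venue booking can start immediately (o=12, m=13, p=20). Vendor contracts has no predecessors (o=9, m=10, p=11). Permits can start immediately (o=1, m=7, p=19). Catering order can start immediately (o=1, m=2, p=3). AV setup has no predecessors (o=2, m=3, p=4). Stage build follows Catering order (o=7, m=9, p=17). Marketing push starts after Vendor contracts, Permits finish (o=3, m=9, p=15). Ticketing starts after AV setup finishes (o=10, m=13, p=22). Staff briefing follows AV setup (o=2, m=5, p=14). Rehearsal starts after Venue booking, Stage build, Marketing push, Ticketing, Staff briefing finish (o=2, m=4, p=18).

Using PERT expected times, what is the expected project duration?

te_Venue booking = (12 + 4·13 + 20)/6 = 84/6 = 14
te_Vendor contracts = (9 + 4·10 + 11)/6 = 60/6 = 10
te_Permits = (1 + 4·7 + 19)/6 = 48/6 = 8
te_Catering order = (1 + 4·2 + 3)/6 = 12/6 = 2
te_AV setup = (2 + 4·3 + 4)/6 = 18/6 = 3
te_Stage build = (7 + 4·9 + 17)/6 = 60/6 = 10
te_Marketing push = (3 + 4·9 + 15)/6 = 54/6 = 9
te_Ticketing = (10 + 4·13 + 22)/6 = 84/6 = 14
te_Staff briefing = (2 + 4·5 + 14)/6 = 36/6 = 6
te_Rehearsal = (2 + 4·4 + 18)/6 = 36/6 = 6

Forward pass:
ES_Venue booking = 0; EF_Venue booking = 14
ES_Vendor contracts = 0; EF_Vendor contracts = 10
ES_Permits = 0; EF_Permits = 8
ES_Catering order = 0; EF_Catering order = 2
ES_AV setup = 0; EF_AV setup = 3
ES_Stage build = 2; EF_Stage build = 2+10 = 12
ES_Marketing push = max(EF_Vendor contracts=10, EF_Permits=8) = 10; EF_Marketing push = 10+9 = 19
ES_Ticketing = 3; EF_Ticketing = 3+14 = 17
ES_Staff briefing = 3; EF_Staff briefing = 3+6 = 9
ES_Rehearsal = max(EF_Venue booking=14, EF_Stage build=12, EF_Marketing push=19, EF_Ticketing=17, EF_Staff briefing=9) = 19; EF_Rehearsal = 19+6 = 25
Expected project duration μ = 25 weeks. Critical path: Vendor contracts → Marketing push → Rehearsal.

25 weeks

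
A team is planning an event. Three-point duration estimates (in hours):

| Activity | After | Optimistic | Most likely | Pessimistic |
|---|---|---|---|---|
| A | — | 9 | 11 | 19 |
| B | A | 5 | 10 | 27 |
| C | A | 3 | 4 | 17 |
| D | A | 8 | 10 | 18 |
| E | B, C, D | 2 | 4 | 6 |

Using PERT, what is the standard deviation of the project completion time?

4.08 hours

te_A = (9 + 4·11 + 19)/6 = 72/6 = 12; σ²_A = ((19−9)/6)² = 2.778
te_B = (5 + 4·10 + 27)/6 = 72/6 = 12; σ²_B = ((27−5)/6)² = 13.444
te_C = (3 + 4·4 + 17)/6 = 36/6 = 6; σ²_C = ((17−3)/6)² = 5.444
te_D = (8 + 4·10 + 18)/6 = 66/6 = 11; σ²_D = ((18−8)/6)² = 2.778
te_E = (2 + 4·4 + 6)/6 = 24/6 = 4; σ²_E = ((6−2)/6)² = 0.444

Forward pass:
ES_A = 0; EF_A = 12
ES_B = 12; EF_B = 12+12 = 24
ES_C = 12; EF_C = 12+6 = 18
ES_D = 12; EF_D = 12+11 = 23
ES_E = max(EF_B=24, EF_C=18, EF_D=23) = 24; EF_E = 24+4 = 28
Expected project duration μ = 28 hours. Critical path: A → B → E.

Variance along critical path = 2.778 + 13.444 + 0.444 = 16.667
σ = √16.667 = 4.082 hours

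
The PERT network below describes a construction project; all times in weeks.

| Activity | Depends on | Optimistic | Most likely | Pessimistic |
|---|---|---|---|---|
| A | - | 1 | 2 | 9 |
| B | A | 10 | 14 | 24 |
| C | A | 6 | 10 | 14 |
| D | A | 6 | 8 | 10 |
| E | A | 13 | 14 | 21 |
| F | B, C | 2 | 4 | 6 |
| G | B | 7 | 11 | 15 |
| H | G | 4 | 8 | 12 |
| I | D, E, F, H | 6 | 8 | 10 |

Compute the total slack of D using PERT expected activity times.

te_A = (1 + 4·2 + 9)/6 = 18/6 = 3
te_B = (10 + 4·14 + 24)/6 = 90/6 = 15
te_C = (6 + 4·10 + 14)/6 = 60/6 = 10
te_D = (6 + 4·8 + 10)/6 = 48/6 = 8
te_E = (13 + 4·14 + 21)/6 = 90/6 = 15
te_F = (2 + 4·4 + 6)/6 = 24/6 = 4
te_G = (7 + 4·11 + 15)/6 = 66/6 = 11
te_H = (4 + 4·8 + 12)/6 = 48/6 = 8
te_I = (6 + 4·8 + 10)/6 = 48/6 = 8

Forward pass:
ES_A = 0; EF_A = 3
ES_B = 3; EF_B = 3+15 = 18
ES_C = 3; EF_C = 3+10 = 13
ES_D = 3; EF_D = 3+8 = 11
ES_E = 3; EF_E = 3+15 = 18
ES_F = max(EF_B=18, EF_C=13) = 18; EF_F = 18+4 = 22
ES_G = 18; EF_G = 18+11 = 29
ES_H = 29; EF_H = 29+8 = 37
ES_I = max(EF_D=11, EF_E=18, EF_F=22, EF_H=37) = 37; EF_I = 37+8 = 45
Expected project duration μ = 45 weeks. Critical path: A → B → G → H → I.

Backward pass:
LF_I = 45; LS_I = 45−8 = 37
LF_H = LS_I = 37; LS_H = 37−8 = 29
LF_G = LS_H = 29; LS_G = 29−11 = 18
LF_F = LS_I = 37; LS_F = 37−4 = 33
LF_E = LS_I = 37; LS_E = 37−15 = 22
LF_D = LS_I = 37; LS_D = 37−8 = 29
LF_C = LS_F = 33; LS_C = 33−10 = 23
LF_B = min(LS_F=33, LS_G=18) = 18; LS_B = 18−15 = 3
LF_A = min(LS_B=3, LS_C=23, LS_D=29, LS_E=22) = 3; LS_A = 3−3 = 0
Slack_D = LS_D − ES_D = 29 − 3 = 26

26 weeks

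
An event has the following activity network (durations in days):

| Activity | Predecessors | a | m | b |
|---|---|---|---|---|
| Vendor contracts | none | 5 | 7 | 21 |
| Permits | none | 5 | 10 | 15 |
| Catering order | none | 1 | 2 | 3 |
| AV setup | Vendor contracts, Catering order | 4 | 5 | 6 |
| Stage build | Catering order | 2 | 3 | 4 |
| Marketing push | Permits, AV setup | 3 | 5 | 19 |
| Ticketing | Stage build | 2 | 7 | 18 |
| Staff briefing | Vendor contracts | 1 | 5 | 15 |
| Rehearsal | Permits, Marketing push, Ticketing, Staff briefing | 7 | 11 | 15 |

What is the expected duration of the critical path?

32 days

te_Vendor contracts = (5 + 4·7 + 21)/6 = 54/6 = 9
te_Permits = (5 + 4·10 + 15)/6 = 60/6 = 10
te_Catering order = (1 + 4·2 + 3)/6 = 12/6 = 2
te_AV setup = (4 + 4·5 + 6)/6 = 30/6 = 5
te_Stage build = (2 + 4·3 + 4)/6 = 18/6 = 3
te_Marketing push = (3 + 4·5 + 19)/6 = 42/6 = 7
te_Ticketing = (2 + 4·7 + 18)/6 = 48/6 = 8
te_Staff briefing = (1 + 4·5 + 15)/6 = 36/6 = 6
te_Rehearsal = (7 + 4·11 + 15)/6 = 66/6 = 11

Forward pass:
ES_Vendor contracts = 0; EF_Vendor contracts = 9
ES_Permits = 0; EF_Permits = 10
ES_Catering order = 0; EF_Catering order = 2
ES_AV setup = max(EF_Vendor contracts=9, EF_Catering order=2) = 9; EF_AV setup = 9+5 = 14
ES_Stage build = 2; EF_Stage build = 2+3 = 5
ES_Marketing push = max(EF_Permits=10, EF_AV setup=14) = 14; EF_Marketing push = 14+7 = 21
ES_Ticketing = 5; EF_Ticketing = 5+8 = 13
ES_Staff briefing = 9; EF_Staff briefing = 9+6 = 15
ES_Rehearsal = max(EF_Permits=10, EF_Marketing push=21, EF_Ticketing=13, EF_Staff briefing=15) = 21; EF_Rehearsal = 21+11 = 32
Expected project duration μ = 32 days. Critical path: Vendor contracts → AV setup → Marketing push → Rehearsal.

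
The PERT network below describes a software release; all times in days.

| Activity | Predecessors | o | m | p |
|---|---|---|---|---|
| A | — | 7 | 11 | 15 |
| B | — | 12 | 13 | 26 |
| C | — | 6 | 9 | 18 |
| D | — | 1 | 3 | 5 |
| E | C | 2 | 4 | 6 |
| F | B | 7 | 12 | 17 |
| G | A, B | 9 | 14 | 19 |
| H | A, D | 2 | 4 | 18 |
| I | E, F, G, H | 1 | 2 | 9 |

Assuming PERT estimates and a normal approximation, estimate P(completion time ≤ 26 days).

te_A = (7 + 4·11 + 15)/6 = 66/6 = 11; σ²_A = ((15−7)/6)² = 1.778
te_B = (12 + 4·13 + 26)/6 = 90/6 = 15; σ²_B = ((26−12)/6)² = 5.444
te_C = (6 + 4·9 + 18)/6 = 60/6 = 10; σ²_C = ((18−6)/6)² = 4.000
te_D = (1 + 4·3 + 5)/6 = 18/6 = 3; σ²_D = ((5−1)/6)² = 0.444
te_E = (2 + 4·4 + 6)/6 = 24/6 = 4; σ²_E = ((6−2)/6)² = 0.444
te_F = (7 + 4·12 + 17)/6 = 72/6 = 12; σ²_F = ((17−7)/6)² = 2.778
te_G = (9 + 4·14 + 19)/6 = 84/6 = 14; σ²_G = ((19−9)/6)² = 2.778
te_H = (2 + 4·4 + 18)/6 = 36/6 = 6; σ²_H = ((18−2)/6)² = 7.111
te_I = (1 + 4·2 + 9)/6 = 18/6 = 3; σ²_I = ((9−1)/6)² = 1.778

Forward pass:
ES_A = 0; EF_A = 11
ES_B = 0; EF_B = 15
ES_C = 0; EF_C = 10
ES_D = 0; EF_D = 3
ES_E = 10; EF_E = 10+4 = 14
ES_F = 15; EF_F = 15+12 = 27
ES_G = max(EF_A=11, EF_B=15) = 15; EF_G = 15+14 = 29
ES_H = max(EF_A=11, EF_D=3) = 11; EF_H = 11+6 = 17
ES_I = max(EF_E=14, EF_F=27, EF_G=29, EF_H=17) = 29; EF_I = 29+3 = 32
Expected project duration μ = 32 days. Critical path: B → G → I.

Variance along critical path = 5.444 + 2.778 + 1.778 = 10.000; σ = √10.000 = 3.162 days.
Z = (26 − 32) / 3.162 = -1.897
P(T ≤ 26) = Φ(-1.897) ≈ 0.029

0.029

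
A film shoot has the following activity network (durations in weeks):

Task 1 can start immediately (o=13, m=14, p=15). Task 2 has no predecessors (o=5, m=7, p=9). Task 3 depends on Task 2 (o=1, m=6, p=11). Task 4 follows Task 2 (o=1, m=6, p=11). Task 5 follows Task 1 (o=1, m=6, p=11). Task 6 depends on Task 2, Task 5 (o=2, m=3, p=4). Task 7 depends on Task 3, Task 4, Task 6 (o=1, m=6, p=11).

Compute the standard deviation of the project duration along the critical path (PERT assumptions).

2.40 weeks

te_Task 1 = (13 + 4·14 + 15)/6 = 84/6 = 14; σ²_Task 1 = ((15−13)/6)² = 0.111
te_Task 2 = (5 + 4·7 + 9)/6 = 42/6 = 7; σ²_Task 2 = ((9−5)/6)² = 0.444
te_Task 3 = (1 + 4·6 + 11)/6 = 36/6 = 6; σ²_Task 3 = ((11−1)/6)² = 2.778
te_Task 4 = (1 + 4·6 + 11)/6 = 36/6 = 6; σ²_Task 4 = ((11−1)/6)² = 2.778
te_Task 5 = (1 + 4·6 + 11)/6 = 36/6 = 6; σ²_Task 5 = ((11−1)/6)² = 2.778
te_Task 6 = (2 + 4·3 + 4)/6 = 18/6 = 3; σ²_Task 6 = ((4−2)/6)² = 0.111
te_Task 7 = (1 + 4·6 + 11)/6 = 36/6 = 6; σ²_Task 7 = ((11−1)/6)² = 2.778

Forward pass:
ES_Task 1 = 0; EF_Task 1 = 14
ES_Task 2 = 0; EF_Task 2 = 7
ES_Task 3 = 7; EF_Task 3 = 7+6 = 13
ES_Task 4 = 7; EF_Task 4 = 7+6 = 13
ES_Task 5 = 14; EF_Task 5 = 14+6 = 20
ES_Task 6 = max(EF_Task 2=7, EF_Task 5=20) = 20; EF_Task 6 = 20+3 = 23
ES_Task 7 = max(EF_Task 3=13, EF_Task 4=13, EF_Task 6=23) = 23; EF_Task 7 = 23+6 = 29
Expected project duration μ = 29 weeks. Critical path: Task 1 → Task 5 → Task 6 → Task 7.

Variance along critical path = 0.111 + 2.778 + 0.111 + 2.778 = 5.778
σ = √5.778 = 2.404 weeks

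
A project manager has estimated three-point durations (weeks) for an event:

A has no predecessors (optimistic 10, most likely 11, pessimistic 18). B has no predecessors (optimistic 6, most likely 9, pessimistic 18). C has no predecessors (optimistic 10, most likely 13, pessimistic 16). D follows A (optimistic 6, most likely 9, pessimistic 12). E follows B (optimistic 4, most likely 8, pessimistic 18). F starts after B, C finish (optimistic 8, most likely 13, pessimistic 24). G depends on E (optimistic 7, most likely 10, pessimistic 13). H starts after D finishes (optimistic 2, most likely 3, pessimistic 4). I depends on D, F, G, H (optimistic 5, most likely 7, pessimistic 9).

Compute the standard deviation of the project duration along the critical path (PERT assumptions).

te_A = (10 + 4·11 + 18)/6 = 72/6 = 12; σ²_A = ((18−10)/6)² = 1.778
te_B = (6 + 4·9 + 18)/6 = 60/6 = 10; σ²_B = ((18−6)/6)² = 4.000
te_C = (10 + 4·13 + 16)/6 = 78/6 = 13; σ²_C = ((16−10)/6)² = 1.000
te_D = (6 + 4·9 + 12)/6 = 54/6 = 9; σ²_D = ((12−6)/6)² = 1.000
te_E = (4 + 4·8 + 18)/6 = 54/6 = 9; σ²_E = ((18−4)/6)² = 5.444
te_F = (8 + 4·13 + 24)/6 = 84/6 = 14; σ²_F = ((24−8)/6)² = 7.111
te_G = (7 + 4·10 + 13)/6 = 60/6 = 10; σ²_G = ((13−7)/6)² = 1.000
te_H = (2 + 4·3 + 4)/6 = 18/6 = 3; σ²_H = ((4−2)/6)² = 0.111
te_I = (5 + 4·7 + 9)/6 = 42/6 = 7; σ²_I = ((9−5)/6)² = 0.444

Forward pass:
ES_A = 0; EF_A = 12
ES_B = 0; EF_B = 10
ES_C = 0; EF_C = 13
ES_D = 12; EF_D = 12+9 = 21
ES_E = 10; EF_E = 10+9 = 19
ES_F = max(EF_B=10, EF_C=13) = 13; EF_F = 13+14 = 27
ES_G = 19; EF_G = 19+10 = 29
ES_H = 21; EF_H = 21+3 = 24
ES_I = max(EF_D=21, EF_F=27, EF_G=29, EF_H=24) = 29; EF_I = 29+7 = 36
Expected project duration μ = 36 weeks. Critical path: B → E → G → I.

Variance along critical path = 4.000 + 5.444 + 1.000 + 0.444 = 10.889
σ = √10.889 = 3.300 weeks

3.30 weeks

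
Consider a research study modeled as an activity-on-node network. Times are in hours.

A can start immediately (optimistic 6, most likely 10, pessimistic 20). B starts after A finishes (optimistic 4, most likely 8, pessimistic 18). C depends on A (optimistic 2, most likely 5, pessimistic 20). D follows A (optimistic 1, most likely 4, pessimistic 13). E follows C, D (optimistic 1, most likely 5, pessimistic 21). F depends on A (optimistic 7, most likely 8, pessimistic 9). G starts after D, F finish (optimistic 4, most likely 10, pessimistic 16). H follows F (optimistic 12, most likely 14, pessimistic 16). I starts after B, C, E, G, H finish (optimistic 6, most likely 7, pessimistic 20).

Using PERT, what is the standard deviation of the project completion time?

te_A = (6 + 4·10 + 20)/6 = 66/6 = 11; σ²_A = ((20−6)/6)² = 5.444
te_B = (4 + 4·8 + 18)/6 = 54/6 = 9; σ²_B = ((18−4)/6)² = 5.444
te_C = (2 + 4·5 + 20)/6 = 42/6 = 7; σ²_C = ((20−2)/6)² = 9.000
te_D = (1 + 4·4 + 13)/6 = 30/6 = 5; σ²_D = ((13−1)/6)² = 4.000
te_E = (1 + 4·5 + 21)/6 = 42/6 = 7; σ²_E = ((21−1)/6)² = 11.111
te_F = (7 + 4·8 + 9)/6 = 48/6 = 8; σ²_F = ((9−7)/6)² = 0.111
te_G = (4 + 4·10 + 16)/6 = 60/6 = 10; σ²_G = ((16−4)/6)² = 4.000
te_H = (12 + 4·14 + 16)/6 = 84/6 = 14; σ²_H = ((16−12)/6)² = 0.444
te_I = (6 + 4·7 + 20)/6 = 54/6 = 9; σ²_I = ((20−6)/6)² = 5.444

Forward pass:
ES_A = 0; EF_A = 11
ES_B = 11; EF_B = 11+9 = 20
ES_C = 11; EF_C = 11+7 = 18
ES_D = 11; EF_D = 11+5 = 16
ES_E = max(EF_C=18, EF_D=16) = 18; EF_E = 18+7 = 25
ES_F = 11; EF_F = 11+8 = 19
ES_G = max(EF_D=16, EF_F=19) = 19; EF_G = 19+10 = 29
ES_H = 19; EF_H = 19+14 = 33
ES_I = max(EF_B=20, EF_C=18, EF_E=25, EF_G=29, EF_H=33) = 33; EF_I = 33+9 = 42
Expected project duration μ = 42 hours. Critical path: A → F → H → I.

Variance along critical path = 5.444 + 0.111 + 0.444 + 5.444 = 11.444
σ = √11.444 = 3.383 hours

3.38 hours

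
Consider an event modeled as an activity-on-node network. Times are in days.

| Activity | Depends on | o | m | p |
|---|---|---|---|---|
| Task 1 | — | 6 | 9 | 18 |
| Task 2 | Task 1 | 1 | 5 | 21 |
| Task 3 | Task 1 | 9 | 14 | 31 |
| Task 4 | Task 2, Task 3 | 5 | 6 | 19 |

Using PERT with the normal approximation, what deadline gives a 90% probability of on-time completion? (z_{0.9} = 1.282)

40.1 days

te_Task 1 = (6 + 4·9 + 18)/6 = 60/6 = 10; σ²_Task 1 = ((18−6)/6)² = 4.000
te_Task 2 = (1 + 4·5 + 21)/6 = 42/6 = 7; σ²_Task 2 = ((21−1)/6)² = 11.111
te_Task 3 = (9 + 4·14 + 31)/6 = 96/6 = 16; σ²_Task 3 = ((31−9)/6)² = 13.444
te_Task 4 = (5 + 4·6 + 19)/6 = 48/6 = 8; σ²_Task 4 = ((19−5)/6)² = 5.444

Forward pass:
ES_Task 1 = 0; EF_Task 1 = 10
ES_Task 2 = 10; EF_Task 2 = 10+7 = 17
ES_Task 3 = 10; EF_Task 3 = 10+16 = 26
ES_Task 4 = max(EF_Task 2=17, EF_Task 3=26) = 26; EF_Task 4 = 26+8 = 34
Expected project duration μ = 34 days. Critical path: Task 1 → Task 3 → Task 4.

Variance along critical path = 4.000 + 13.444 + 5.444 = 22.889; σ = 4.784 days.
D = μ + z·σ = 34 + 1.282·4.784 = 40.1 days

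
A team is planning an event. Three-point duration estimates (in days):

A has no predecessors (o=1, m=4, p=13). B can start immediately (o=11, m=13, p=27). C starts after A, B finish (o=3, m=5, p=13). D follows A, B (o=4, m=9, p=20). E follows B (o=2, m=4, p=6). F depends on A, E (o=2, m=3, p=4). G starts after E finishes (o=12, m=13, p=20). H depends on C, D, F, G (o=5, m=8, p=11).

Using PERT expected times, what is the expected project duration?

te_A = (1 + 4·4 + 13)/6 = 30/6 = 5
te_B = (11 + 4·13 + 27)/6 = 90/6 = 15
te_C = (3 + 4·5 + 13)/6 = 36/6 = 6
te_D = (4 + 4·9 + 20)/6 = 60/6 = 10
te_E = (2 + 4·4 + 6)/6 = 24/6 = 4
te_F = (2 + 4·3 + 4)/6 = 18/6 = 3
te_G = (12 + 4·13 + 20)/6 = 84/6 = 14
te_H = (5 + 4·8 + 11)/6 = 48/6 = 8

Forward pass:
ES_A = 0; EF_A = 5
ES_B = 0; EF_B = 15
ES_C = max(EF_A=5, EF_B=15) = 15; EF_C = 15+6 = 21
ES_D = max(EF_A=5, EF_B=15) = 15; EF_D = 15+10 = 25
ES_E = 15; EF_E = 15+4 = 19
ES_F = max(EF_A=5, EF_E=19) = 19; EF_F = 19+3 = 22
ES_G = 19; EF_G = 19+14 = 33
ES_H = max(EF_C=21, EF_D=25, EF_F=22, EF_G=33) = 33; EF_H = 33+8 = 41
Expected project duration μ = 41 days. Critical path: B → E → G → H.

41 days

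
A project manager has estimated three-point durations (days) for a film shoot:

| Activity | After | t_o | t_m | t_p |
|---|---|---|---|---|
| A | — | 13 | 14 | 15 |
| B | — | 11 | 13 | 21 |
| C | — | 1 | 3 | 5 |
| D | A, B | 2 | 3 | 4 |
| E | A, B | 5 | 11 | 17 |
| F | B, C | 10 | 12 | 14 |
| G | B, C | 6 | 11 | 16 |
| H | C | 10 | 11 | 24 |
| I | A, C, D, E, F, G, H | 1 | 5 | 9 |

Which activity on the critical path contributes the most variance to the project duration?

B

te_A = (13 + 4·14 + 15)/6 = 84/6 = 14; σ²_A = ((15−13)/6)² = 0.111
te_B = (11 + 4·13 + 21)/6 = 84/6 = 14; σ²_B = ((21−11)/6)² = 2.778
te_C = (1 + 4·3 + 5)/6 = 18/6 = 3; σ²_C = ((5−1)/6)² = 0.444
te_D = (2 + 4·3 + 4)/6 = 18/6 = 3; σ²_D = ((4−2)/6)² = 0.111
te_E = (5 + 4·11 + 17)/6 = 66/6 = 11; σ²_E = ((17−5)/6)² = 4.000
te_F = (10 + 4·12 + 14)/6 = 72/6 = 12; σ²_F = ((14−10)/6)² = 0.444
te_G = (6 + 4·11 + 16)/6 = 66/6 = 11; σ²_G = ((16−6)/6)² = 2.778
te_H = (10 + 4·11 + 24)/6 = 78/6 = 13; σ²_H = ((24−10)/6)² = 5.444
te_I = (1 + 4·5 + 9)/6 = 30/6 = 5; σ²_I = ((9−1)/6)² = 1.778

Forward pass:
ES_A = 0; EF_A = 14
ES_B = 0; EF_B = 14
ES_C = 0; EF_C = 3
ES_D = max(EF_A=14, EF_B=14) = 14; EF_D = 14+3 = 17
ES_E = max(EF_A=14, EF_B=14) = 14; EF_E = 14+11 = 25
ES_F = max(EF_B=14, EF_C=3) = 14; EF_F = 14+12 = 26
ES_G = max(EF_B=14, EF_C=3) = 14; EF_G = 14+11 = 25
ES_H = 3; EF_H = 3+13 = 16
ES_I = max(EF_A=14, EF_C=3, EF_D=17, EF_E=25, EF_F=26, EF_G=25, EF_H=16) = 26; EF_I = 26+5 = 31
Expected project duration μ = 31 days. Critical path: B → F → I.

Variances on critical path: σ²_B=2.778, σ²_F=0.444, σ²_I=1.778.
Largest is σ²_B = 2.778.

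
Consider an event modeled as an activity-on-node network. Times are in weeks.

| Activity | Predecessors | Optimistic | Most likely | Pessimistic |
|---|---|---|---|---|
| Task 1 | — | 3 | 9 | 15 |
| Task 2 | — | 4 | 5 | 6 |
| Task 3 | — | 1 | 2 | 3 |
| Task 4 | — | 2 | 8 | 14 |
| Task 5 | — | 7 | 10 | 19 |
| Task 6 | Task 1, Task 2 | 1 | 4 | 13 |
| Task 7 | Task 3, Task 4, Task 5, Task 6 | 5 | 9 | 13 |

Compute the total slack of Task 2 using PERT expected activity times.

te_Task 1 = (3 + 4·9 + 15)/6 = 54/6 = 9
te_Task 2 = (4 + 4·5 + 6)/6 = 30/6 = 5
te_Task 3 = (1 + 4·2 + 3)/6 = 12/6 = 2
te_Task 4 = (2 + 4·8 + 14)/6 = 48/6 = 8
te_Task 5 = (7 + 4·10 + 19)/6 = 66/6 = 11
te_Task 6 = (1 + 4·4 + 13)/6 = 30/6 = 5
te_Task 7 = (5 + 4·9 + 13)/6 = 54/6 = 9

Forward pass:
ES_Task 1 = 0; EF_Task 1 = 9
ES_Task 2 = 0; EF_Task 2 = 5
ES_Task 3 = 0; EF_Task 3 = 2
ES_Task 4 = 0; EF_Task 4 = 8
ES_Task 5 = 0; EF_Task 5 = 11
ES_Task 6 = max(EF_Task 1=9, EF_Task 2=5) = 9; EF_Task 6 = 9+5 = 14
ES_Task 7 = max(EF_Task 3=2, EF_Task 4=8, EF_Task 5=11, EF_Task 6=14) = 14; EF_Task 7 = 14+9 = 23
Expected project duration μ = 23 weeks. Critical path: Task 1 → Task 6 → Task 7.

Backward pass:
LF_Task 7 = 23; LS_Task 7 = 23−9 = 14
LF_Task 6 = LS_Task 7 = 14; LS_Task 6 = 14−5 = 9
LF_Task 5 = LS_Task 7 = 14; LS_Task 5 = 14−11 = 3
LF_Task 4 = LS_Task 7 = 14; LS_Task 4 = 14−8 = 6
LF_Task 3 = LS_Task 7 = 14; LS_Task 3 = 14−2 = 12
LF_Task 2 = LS_Task 6 = 9; LS_Task 2 = 9−5 = 4
LF_Task 1 = LS_Task 6 = 9; LS_Task 1 = 9−9 = 0
Slack_Task 2 = LS_Task 2 − ES_Task 2 = 4 − 0 = 4

4 weeks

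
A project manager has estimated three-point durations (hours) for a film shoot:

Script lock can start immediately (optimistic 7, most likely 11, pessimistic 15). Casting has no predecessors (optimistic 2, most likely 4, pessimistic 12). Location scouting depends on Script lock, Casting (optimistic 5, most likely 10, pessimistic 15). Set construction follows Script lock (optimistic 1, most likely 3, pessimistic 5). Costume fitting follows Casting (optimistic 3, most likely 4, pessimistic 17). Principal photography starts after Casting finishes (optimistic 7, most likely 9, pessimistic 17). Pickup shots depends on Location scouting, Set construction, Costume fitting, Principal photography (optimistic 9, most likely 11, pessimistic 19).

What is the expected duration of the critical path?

33 hours

te_Script lock = (7 + 4·11 + 15)/6 = 66/6 = 11
te_Casting = (2 + 4·4 + 12)/6 = 30/6 = 5
te_Location scouting = (5 + 4·10 + 15)/6 = 60/6 = 10
te_Set construction = (1 + 4·3 + 5)/6 = 18/6 = 3
te_Costume fitting = (3 + 4·4 + 17)/6 = 36/6 = 6
te_Principal photography = (7 + 4·9 + 17)/6 = 60/6 = 10
te_Pickup shots = (9 + 4·11 + 19)/6 = 72/6 = 12

Forward pass:
ES_Script lock = 0; EF_Script lock = 11
ES_Casting = 0; EF_Casting = 5
ES_Location scouting = max(EF_Script lock=11, EF_Casting=5) = 11; EF_Location scouting = 11+10 = 21
ES_Set construction = 11; EF_Set construction = 11+3 = 14
ES_Costume fitting = 5; EF_Costume fitting = 5+6 = 11
ES_Principal photography = 5; EF_Principal photography = 5+10 = 15
ES_Pickup shots = max(EF_Location scouting=21, EF_Set construction=14, EF_Costume fitting=11, EF_Principal photography=15) = 21; EF_Pickup shots = 21+12 = 33
Expected project duration μ = 33 hours. Critical path: Script lock → Location scouting → Pickup shots.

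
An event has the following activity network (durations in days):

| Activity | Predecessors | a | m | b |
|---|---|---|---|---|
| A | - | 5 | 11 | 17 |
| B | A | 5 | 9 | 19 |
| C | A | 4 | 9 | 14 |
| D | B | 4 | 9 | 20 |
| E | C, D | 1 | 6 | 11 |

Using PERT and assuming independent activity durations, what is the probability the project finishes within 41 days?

0.819

te_A = (5 + 4·11 + 17)/6 = 66/6 = 11; σ²_A = ((17−5)/6)² = 4.000
te_B = (5 + 4·9 + 19)/6 = 60/6 = 10; σ²_B = ((19−5)/6)² = 5.444
te_C = (4 + 4·9 + 14)/6 = 54/6 = 9; σ²_C = ((14−4)/6)² = 2.778
te_D = (4 + 4·9 + 20)/6 = 60/6 = 10; σ²_D = ((20−4)/6)² = 7.111
te_E = (1 + 4·6 + 11)/6 = 36/6 = 6; σ²_E = ((11−1)/6)² = 2.778

Forward pass:
ES_A = 0; EF_A = 11
ES_B = 11; EF_B = 11+10 = 21
ES_C = 11; EF_C = 11+9 = 20
ES_D = 21; EF_D = 21+10 = 31
ES_E = max(EF_C=20, EF_D=31) = 31; EF_E = 31+6 = 37
Expected project duration μ = 37 days. Critical path: A → B → D → E.

Variance along critical path = 4.000 + 5.444 + 7.111 + 2.778 = 19.333; σ = √19.333 = 4.397 days.
Z = (41 − 37) / 4.397 = 0.910
P(T ≤ 41) = Φ(0.910) ≈ 0.819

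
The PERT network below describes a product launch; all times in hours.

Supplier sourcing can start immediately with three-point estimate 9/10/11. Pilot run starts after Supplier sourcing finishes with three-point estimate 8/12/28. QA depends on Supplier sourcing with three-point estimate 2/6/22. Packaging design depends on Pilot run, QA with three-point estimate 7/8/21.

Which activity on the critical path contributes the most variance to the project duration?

Pilot run

te_Supplier sourcing = (9 + 4·10 + 11)/6 = 60/6 = 10; σ²_Supplier sourcing = ((11−9)/6)² = 0.111
te_Pilot run = (8 + 4·12 + 28)/6 = 84/6 = 14; σ²_Pilot run = ((28−8)/6)² = 11.111
te_QA = (2 + 4·6 + 22)/6 = 48/6 = 8; σ²_QA = ((22−2)/6)² = 11.111
te_Packaging design = (7 + 4·8 + 21)/6 = 60/6 = 10; σ²_Packaging design = ((21−7)/6)² = 5.444

Forward pass:
ES_Supplier sourcing = 0; EF_Supplier sourcing = 10
ES_Pilot run = 10; EF_Pilot run = 10+14 = 24
ES_QA = 10; EF_QA = 10+8 = 18
ES_Packaging design = max(EF_Pilot run=24, EF_QA=18) = 24; EF_Packaging design = 24+10 = 34
Expected project duration μ = 34 hours. Critical path: Supplier sourcing → Pilot run → Packaging design.

Variances on critical path: σ²_Supplier sourcing=0.111, σ²_Pilot run=11.111, σ²_Packaging design=5.444.
Largest is σ²_Pilot run = 11.111.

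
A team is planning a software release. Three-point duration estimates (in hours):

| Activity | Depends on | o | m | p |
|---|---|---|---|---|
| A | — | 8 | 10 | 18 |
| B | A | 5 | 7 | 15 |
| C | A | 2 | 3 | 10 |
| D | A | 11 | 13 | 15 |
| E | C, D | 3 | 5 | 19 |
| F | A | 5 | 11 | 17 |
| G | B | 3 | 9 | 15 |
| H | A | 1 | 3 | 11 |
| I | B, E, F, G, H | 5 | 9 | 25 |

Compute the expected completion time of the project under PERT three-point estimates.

42 hours

te_A = (8 + 4·10 + 18)/6 = 66/6 = 11
te_B = (5 + 4·7 + 15)/6 = 48/6 = 8
te_C = (2 + 4·3 + 10)/6 = 24/6 = 4
te_D = (11 + 4·13 + 15)/6 = 78/6 = 13
te_E = (3 + 4·5 + 19)/6 = 42/6 = 7
te_F = (5 + 4·11 + 17)/6 = 66/6 = 11
te_G = (3 + 4·9 + 15)/6 = 54/6 = 9
te_H = (1 + 4·3 + 11)/6 = 24/6 = 4
te_I = (5 + 4·9 + 25)/6 = 66/6 = 11

Forward pass:
ES_A = 0; EF_A = 11
ES_B = 11; EF_B = 11+8 = 19
ES_C = 11; EF_C = 11+4 = 15
ES_D = 11; EF_D = 11+13 = 24
ES_E = max(EF_C=15, EF_D=24) = 24; EF_E = 24+7 = 31
ES_F = 11; EF_F = 11+11 = 22
ES_G = 19; EF_G = 19+9 = 28
ES_H = 11; EF_H = 11+4 = 15
ES_I = max(EF_B=19, EF_E=31, EF_F=22, EF_G=28, EF_H=15) = 31; EF_I = 31+11 = 42
Expected project duration μ = 42 hours. Critical path: A → D → E → I.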